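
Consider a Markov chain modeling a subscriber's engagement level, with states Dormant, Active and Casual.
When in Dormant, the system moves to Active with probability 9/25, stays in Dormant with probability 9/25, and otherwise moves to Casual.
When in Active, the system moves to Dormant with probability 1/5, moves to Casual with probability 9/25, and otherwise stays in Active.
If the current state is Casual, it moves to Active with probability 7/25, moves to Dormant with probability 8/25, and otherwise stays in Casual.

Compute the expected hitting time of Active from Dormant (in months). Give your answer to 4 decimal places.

2.9891

Let t(s) be the expected number of months to first reach Active from state s, with t(Active) = 0. Conditioning on the first month:
t(Dormant) = 1 + 0.36·t(Dormant) + 0.28·t(Casual)
t(Casual) = 1 + 0.32·t(Dormant) + 0.4·t(Casual)
Solving: t(Dormant) = 2.9891, t(Casual) = 3.2609.
Expected months from Dormant to Active: 2.9891.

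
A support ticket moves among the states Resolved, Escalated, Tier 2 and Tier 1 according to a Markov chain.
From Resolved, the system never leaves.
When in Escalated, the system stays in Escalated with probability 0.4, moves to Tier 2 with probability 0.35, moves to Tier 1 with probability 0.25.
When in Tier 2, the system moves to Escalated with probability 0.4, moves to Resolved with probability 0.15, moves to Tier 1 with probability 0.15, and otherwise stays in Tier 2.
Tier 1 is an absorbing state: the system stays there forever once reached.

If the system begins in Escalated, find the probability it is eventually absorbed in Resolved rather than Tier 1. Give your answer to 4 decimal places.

0.1875

Let h(s) be the probability of absorption at Resolved starting from transient state s. Then h(Resolved) = 1 and h(Tier 1) = 0. By first-step analysis:
h(Escalated) = 0.4·h(Escalated) + 0.35·h(Tier 2) + 0.25·0
h(Tier 2) = 0.15·1 + 0.4·h(Escalated) + 0.3·h(Tier 2) + 0.15·0
Solving: h(Escalated) = 0.1875, h(Tier 2) = 0.3214.
Starting from Escalated, the probability is 0.1875.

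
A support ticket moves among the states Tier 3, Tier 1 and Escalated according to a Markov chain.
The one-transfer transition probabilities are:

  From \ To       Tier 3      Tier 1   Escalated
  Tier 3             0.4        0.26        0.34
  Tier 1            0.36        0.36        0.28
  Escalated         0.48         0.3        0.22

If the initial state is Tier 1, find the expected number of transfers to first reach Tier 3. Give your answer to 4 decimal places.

Let t(s) be the expected number of transfers to first reach Tier 3 from state s, with t(Tier 3) = 0. Conditioning on the first transfer:
t(Tier 1) = 1 + 0.36·t(Tier 1) + 0.28·t(Escalated)
t(Escalated) = 1 + 0.3·t(Tier 1) + 0.22·t(Escalated)
Solving: t(Tier 1) = 2.5530, t(Escalated) = 2.2640.
Expected transfers from Tier 1 to Tier 3: 2.5530.

2.5530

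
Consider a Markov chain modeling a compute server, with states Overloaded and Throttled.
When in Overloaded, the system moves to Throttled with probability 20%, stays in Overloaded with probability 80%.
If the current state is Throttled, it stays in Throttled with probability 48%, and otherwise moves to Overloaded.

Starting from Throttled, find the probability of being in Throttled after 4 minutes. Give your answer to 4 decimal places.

0.2822

Propagate the distribution vector 4 minutes from Throttled.
After 0 minutes: (0.0000, 1.0000)
After 1 minute: (0.5200, 0.4800)
After 2 minutes: (0.6656, 0.3344)
After 3 minutes: (0.7064, 0.2936)
After 4 minutes: (0.7178, 0.2822)
P(in Throttled after 4 minutes) = 0.2822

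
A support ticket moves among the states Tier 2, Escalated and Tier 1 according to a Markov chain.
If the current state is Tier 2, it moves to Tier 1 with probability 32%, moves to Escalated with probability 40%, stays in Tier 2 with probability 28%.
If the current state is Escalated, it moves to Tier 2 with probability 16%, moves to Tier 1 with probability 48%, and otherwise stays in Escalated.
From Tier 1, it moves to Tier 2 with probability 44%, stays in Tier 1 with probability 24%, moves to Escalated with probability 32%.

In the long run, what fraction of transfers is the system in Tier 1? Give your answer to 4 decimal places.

Let the stationary distribution be π with π = πP and π_1 + π_2 + π_3 = 1.
π_1 = 0.28·π_1 + 0.16·π_2 + 0.44·π_3
π_2 = 0.4·π_1 + 0.36·π_2 + 0.32·π_3
Solving with the normalization constraint gives π = (0.2930, 0.3577, 0.3493).
So the stationary probability of Tier 1 is 0.3493.

0.3493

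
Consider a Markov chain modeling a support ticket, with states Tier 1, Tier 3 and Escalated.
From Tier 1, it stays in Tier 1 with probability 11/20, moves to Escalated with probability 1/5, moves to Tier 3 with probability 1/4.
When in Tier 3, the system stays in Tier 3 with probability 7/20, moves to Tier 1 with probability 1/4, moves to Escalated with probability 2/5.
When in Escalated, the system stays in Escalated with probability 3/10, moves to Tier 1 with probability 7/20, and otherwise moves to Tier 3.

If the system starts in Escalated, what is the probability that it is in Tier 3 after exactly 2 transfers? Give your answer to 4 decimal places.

0.3150

Sum over the intermediate state after 1 transfer:
P = P(Escalated→Tier 1)·P(Tier 1→Tier 3) + P(Escalated→Tier 3)·P(Tier 3→Tier 3) + P(Escalated→Escalated)·P(Escalated→Tier 3)
  = 0.35×0.25 + 0.35×0.35 + 0.3×0.35
  = 0.0875 + 0.1225 + 0.1050 = 0.3150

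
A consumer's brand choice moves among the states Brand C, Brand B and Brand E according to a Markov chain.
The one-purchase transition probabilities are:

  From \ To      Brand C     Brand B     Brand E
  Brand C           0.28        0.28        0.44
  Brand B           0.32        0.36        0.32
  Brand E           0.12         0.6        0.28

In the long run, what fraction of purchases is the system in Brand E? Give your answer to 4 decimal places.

Let the stationary distribution be π with π = πP and π_1 + π_2 + π_3 = 1.
π_1 = 0.28·π_1 + 0.32·π_2 + 0.12·π_3
π_2 = 0.28·π_1 + 0.36·π_2 + 0.6·π_3
Solving with the normalization constraint gives π = (0.2431, 0.4211, 0.3357).
So the stationary probability of Brand E is 0.3357.

0.3357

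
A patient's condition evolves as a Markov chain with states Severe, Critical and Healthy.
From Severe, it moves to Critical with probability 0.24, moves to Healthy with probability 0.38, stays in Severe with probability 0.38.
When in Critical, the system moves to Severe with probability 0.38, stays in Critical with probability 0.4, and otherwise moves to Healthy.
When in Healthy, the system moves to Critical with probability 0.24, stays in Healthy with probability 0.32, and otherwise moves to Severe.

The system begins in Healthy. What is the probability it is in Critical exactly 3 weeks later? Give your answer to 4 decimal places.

Propagate the distribution vector 3 weeks from Healthy.
After 0 weeks: (0.0000, 0.0000, 1.0000)
After 1 week: (0.4400, 0.2400, 0.3200)
After 2 weeks: (0.3992, 0.2784, 0.3224)
After 3 weeks: (0.3993, 0.2845, 0.3161)
P(in Critical after 3 weeks) = 0.2845

0.2845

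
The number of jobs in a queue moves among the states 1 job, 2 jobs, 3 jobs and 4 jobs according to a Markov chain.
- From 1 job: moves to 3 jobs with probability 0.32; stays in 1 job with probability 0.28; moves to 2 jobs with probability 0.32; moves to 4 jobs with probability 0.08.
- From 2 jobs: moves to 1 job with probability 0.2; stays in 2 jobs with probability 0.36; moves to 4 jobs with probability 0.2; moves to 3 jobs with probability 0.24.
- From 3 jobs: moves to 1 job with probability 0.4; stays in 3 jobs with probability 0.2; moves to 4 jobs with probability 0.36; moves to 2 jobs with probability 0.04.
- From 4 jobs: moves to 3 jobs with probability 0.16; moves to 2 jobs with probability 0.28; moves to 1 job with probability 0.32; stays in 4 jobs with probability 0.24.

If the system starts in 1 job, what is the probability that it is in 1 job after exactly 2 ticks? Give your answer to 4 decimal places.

Propagate the distribution vector 2 ticks from 1 job.
After 0 ticks: (1.0000, 0.0000, 0.0000, 0.0000)
After 1 tick: (0.2800, 0.3200, 0.3200, 0.0800)
After 2 ticks: (0.2960, 0.2400, 0.2432, 0.2208)
P(in 1 job after 2 ticks) = 0.2960

0.2960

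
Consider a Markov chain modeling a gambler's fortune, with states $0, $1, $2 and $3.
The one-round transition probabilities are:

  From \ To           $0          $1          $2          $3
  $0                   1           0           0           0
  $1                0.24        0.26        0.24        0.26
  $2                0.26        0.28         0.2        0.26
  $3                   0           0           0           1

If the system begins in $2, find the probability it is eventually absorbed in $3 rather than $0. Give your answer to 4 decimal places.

Let h(s) be the probability of absorption at $3 starting from transient state s. Then h($3) = 1 and h($0) = 0. By first-step analysis:
h($1) = 0.24·0 + 0.26·h($1) + 0.24·h($2) + 0.26·1
h($2) = 0.26·0 + 0.28·h($1) + 0.2·h($2) + 0.26·1
Solving: h($1) = 0.5152, h($2) = 0.5053.
Starting from $2, the probability is 0.5053.

0.5053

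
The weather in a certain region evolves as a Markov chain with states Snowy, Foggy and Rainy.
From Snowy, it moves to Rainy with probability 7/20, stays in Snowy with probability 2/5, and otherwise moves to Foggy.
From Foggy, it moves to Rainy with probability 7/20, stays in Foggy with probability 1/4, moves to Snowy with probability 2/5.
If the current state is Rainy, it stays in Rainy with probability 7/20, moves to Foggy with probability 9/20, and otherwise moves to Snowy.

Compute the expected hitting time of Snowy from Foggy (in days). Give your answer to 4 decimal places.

Let t(s) be the expected number of days to first reach Snowy from state s, with t(Snowy) = 0. Conditioning on the first day:
t(Foggy) = 1 + 0.25·t(Foggy) + 0.35·t(Rainy)
t(Rainy) = 1 + 0.45·t(Foggy) + 0.35·t(Rainy)
Solving: t(Foggy) = 3.0303, t(Rainy) = 3.6364.
Expected days from Foggy to Snowy: 3.0303.

3.0303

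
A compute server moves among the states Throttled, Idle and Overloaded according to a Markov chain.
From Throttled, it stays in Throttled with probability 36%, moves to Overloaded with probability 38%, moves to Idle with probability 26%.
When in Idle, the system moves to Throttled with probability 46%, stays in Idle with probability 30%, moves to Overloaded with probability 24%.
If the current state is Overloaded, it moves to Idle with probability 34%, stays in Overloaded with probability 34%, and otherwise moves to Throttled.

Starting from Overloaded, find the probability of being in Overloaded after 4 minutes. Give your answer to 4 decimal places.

Propagate the distribution vector 4 minutes from Overloaded.
After 0 minutes: (0.0000, 0.0000, 1.0000)
After 1 minute: (0.3200, 0.3400, 0.3400)
After 2 minutes: (0.3804, 0.3008, 0.3188)
After 3 minutes: (0.3773, 0.2975, 0.3251)
After 4 minutes: (0.3767, 0.2979, 0.3253)
P(in Overloaded after 4 minutes) = 0.3253

0.3253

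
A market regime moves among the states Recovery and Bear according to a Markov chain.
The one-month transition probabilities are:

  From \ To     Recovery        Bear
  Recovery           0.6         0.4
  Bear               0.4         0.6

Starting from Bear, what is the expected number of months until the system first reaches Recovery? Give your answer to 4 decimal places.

2.5000

Let t(s) be the expected number of months to first reach Recovery from state s, with t(Recovery) = 0. Conditioning on the first month:
t(Bear) = 1 + 0.6·t(Bear)
Solving: t(Bear) = 2.5000.
Expected months from Bear to Recovery: 2.5000.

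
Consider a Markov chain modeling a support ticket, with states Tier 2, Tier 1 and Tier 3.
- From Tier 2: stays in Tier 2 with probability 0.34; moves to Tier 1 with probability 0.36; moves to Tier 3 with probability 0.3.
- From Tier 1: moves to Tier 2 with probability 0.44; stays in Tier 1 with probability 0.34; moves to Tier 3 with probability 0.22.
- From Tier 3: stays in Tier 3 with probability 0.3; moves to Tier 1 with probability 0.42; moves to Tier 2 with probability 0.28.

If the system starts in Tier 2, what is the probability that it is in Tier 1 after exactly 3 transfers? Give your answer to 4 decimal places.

Propagate the distribution vector 3 transfers from Tier 2.
After 0 transfers: (1.0000, 0.0000, 0.0000)
After 1 transfer: (0.3400, 0.3600, 0.3000)
After 2 transfers: (0.3580, 0.3708, 0.2712)
After 3 transfers: (0.3608, 0.3689, 0.2703)
P(in Tier 1 after 3 transfers) = 0.3689

0.3689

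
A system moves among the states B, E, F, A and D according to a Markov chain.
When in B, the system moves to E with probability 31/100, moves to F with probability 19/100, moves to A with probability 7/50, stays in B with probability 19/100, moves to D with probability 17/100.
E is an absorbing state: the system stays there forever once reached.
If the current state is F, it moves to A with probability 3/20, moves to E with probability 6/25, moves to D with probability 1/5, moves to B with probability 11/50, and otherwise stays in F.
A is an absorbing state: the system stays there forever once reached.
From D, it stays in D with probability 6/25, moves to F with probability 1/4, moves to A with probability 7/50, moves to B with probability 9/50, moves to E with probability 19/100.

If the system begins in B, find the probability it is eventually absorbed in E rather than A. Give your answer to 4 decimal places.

0.6580

Let h(s) be the probability of absorption at E starting from transient state s. Then h(E) = 1 and h(A) = 0. By first-step analysis:
h(B) = 0.19·h(B) + 0.31·1 + 0.19·h(F) + 0.14·0 + 0.17·h(D)
h(F) = 0.22·h(B) + 0.24·1 + 0.19·h(F) + 0.15·0 + 0.2·h(D)
h(D) = 0.18·h(B) + 0.19·1 + 0.25·h(F) + 0.14·0 + 0.24·h(D)
Solving: h(B) = 0.6580, h(F) = 0.6261, h(D) = 0.6118.
Starting from B, the probability is 0.6580.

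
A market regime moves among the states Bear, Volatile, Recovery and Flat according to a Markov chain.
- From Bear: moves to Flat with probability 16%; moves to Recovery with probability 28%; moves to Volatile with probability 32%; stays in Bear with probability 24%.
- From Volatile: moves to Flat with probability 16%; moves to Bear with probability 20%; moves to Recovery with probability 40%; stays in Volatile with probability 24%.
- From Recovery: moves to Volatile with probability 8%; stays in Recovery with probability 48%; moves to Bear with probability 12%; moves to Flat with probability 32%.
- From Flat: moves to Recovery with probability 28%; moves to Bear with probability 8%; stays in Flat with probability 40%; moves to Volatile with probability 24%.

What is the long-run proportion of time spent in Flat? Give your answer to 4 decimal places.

0.2902

Let the stationary distribution be π with π = πP and π_1 + π_2 + π_3 + π_4 = 1.
π_1 = 0.24·π_1 + 0.2·π_2 + 0.12·π_3 + 0.08·π_4
π_2 = 0.32·π_1 + 0.24·π_2 + 0.08·π_3 + 0.24·π_4
π_3 = 0.28·π_1 + 0.4·π_2 + 0.48·π_3 + 0.28·π_4
Solving with the normalization constraint gives π = (0.1405, 0.1907, 0.3786, 0.2902).
So the stationary probability of Flat is 0.2902.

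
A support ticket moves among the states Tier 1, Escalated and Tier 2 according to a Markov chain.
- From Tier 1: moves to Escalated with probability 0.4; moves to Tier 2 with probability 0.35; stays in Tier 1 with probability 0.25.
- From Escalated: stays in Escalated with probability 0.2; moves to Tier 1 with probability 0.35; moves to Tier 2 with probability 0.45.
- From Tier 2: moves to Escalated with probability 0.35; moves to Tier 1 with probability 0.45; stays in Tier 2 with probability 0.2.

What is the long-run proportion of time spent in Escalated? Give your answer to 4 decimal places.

0.3195

Let the stationary distribution be π with π = πP and π_1 + π_2 + π_3 = 1.
π_1 = 0.25·π_1 + 0.35·π_2 + 0.45·π_3
π_2 = 0.4·π_1 + 0.2·π_2 + 0.35·π_3
Solving with the normalization constraint gives π = (0.3484, 0.3195, 0.3321).
So the stationary probability of Escalated is 0.3195.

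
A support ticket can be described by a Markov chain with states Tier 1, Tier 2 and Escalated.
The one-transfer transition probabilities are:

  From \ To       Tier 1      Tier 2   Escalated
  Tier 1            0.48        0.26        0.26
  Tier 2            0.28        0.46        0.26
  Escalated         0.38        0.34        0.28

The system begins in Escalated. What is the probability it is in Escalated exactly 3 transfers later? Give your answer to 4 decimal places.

0.2653

Propagate the distribution vector 3 transfers from Escalated.
After 0 transfers: (0.0000, 0.0000, 1.0000)
After 1 transfer: (0.3800, 0.3400, 0.2800)
After 2 transfers: (0.3840, 0.3504, 0.2656)
After 3 transfers: (0.3834, 0.3513, 0.2653)
P(in Escalated after 3 transfers) = 0.2653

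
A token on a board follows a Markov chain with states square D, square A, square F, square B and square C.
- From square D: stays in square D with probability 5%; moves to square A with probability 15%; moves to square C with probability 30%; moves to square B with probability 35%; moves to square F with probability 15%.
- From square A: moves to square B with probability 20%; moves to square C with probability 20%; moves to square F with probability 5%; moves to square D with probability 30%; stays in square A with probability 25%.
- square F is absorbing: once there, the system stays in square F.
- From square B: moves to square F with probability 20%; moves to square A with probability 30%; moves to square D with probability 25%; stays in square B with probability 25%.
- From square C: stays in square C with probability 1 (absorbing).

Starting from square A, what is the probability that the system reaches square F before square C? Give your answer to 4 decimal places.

0.3879

Let h(s) be the probability of absorption at square F starting from transient state s. Then h(square F) = 1 and h(square C) = 0. By first-step analysis:
h(square D) = 0.05·h(square D) + 0.15·h(square A) + 0.15·1 + 0.35·h(square B) + 0.3·0
h(square A) = 0.3·h(square D) + 0.25·h(square A) + 0.05·1 + 0.2·h(square B) + 0.2·0
h(square B) = 0.25·h(square D) + 0.3·h(square A) + 0.2·1 + 0.25·h(square B)
Solving: h(square D) = 0.4270, h(square A) = 0.3879, h(square B) = 0.5642.
Starting from square A, the probability is 0.3879.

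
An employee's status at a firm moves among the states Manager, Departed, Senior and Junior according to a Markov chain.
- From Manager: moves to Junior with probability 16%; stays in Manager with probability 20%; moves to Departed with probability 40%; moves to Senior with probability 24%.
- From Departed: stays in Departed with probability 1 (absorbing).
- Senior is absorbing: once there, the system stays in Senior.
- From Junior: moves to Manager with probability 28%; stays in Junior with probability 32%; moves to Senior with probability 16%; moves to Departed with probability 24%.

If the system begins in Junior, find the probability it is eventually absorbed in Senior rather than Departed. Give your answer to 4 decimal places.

0.3910

Let h(s) be the probability of absorption at Senior starting from transient state s. Then h(Senior) = 1 and h(Departed) = 0. By first-step analysis:
h(Manager) = 0.2·h(Manager) + 0.4·0 + 0.24·1 + 0.16·h(Junior)
h(Junior) = 0.28·h(Manager) + 0.24·0 + 0.16·1 + 0.32·h(Junior)
Solving: h(Manager) = 0.3782, h(Junior) = 0.3910.
Starting from Junior, the probability is 0.3910.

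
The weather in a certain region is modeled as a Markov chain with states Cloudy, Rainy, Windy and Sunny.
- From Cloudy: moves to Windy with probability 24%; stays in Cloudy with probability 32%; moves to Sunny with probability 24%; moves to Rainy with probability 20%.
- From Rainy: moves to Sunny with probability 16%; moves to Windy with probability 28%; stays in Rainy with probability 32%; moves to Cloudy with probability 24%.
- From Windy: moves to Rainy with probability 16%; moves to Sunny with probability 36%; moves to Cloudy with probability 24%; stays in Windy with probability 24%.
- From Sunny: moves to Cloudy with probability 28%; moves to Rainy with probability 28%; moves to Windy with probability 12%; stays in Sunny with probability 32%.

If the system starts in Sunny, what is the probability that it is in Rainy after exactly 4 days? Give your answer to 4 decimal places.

0.2416

Propagate the distribution vector 4 days from Sunny.
After 0 days: (0.0000, 0.0000, 0.0000, 1.0000)
After 1 day: (0.2800, 0.2800, 0.1200, 0.3200)
After 2 days: (0.2752, 0.2544, 0.2128, 0.2576)
After 3 days: (0.2723, 0.2426, 0.2193, 0.2658)
After 4 days: (0.2724, 0.2416, 0.2178, 0.2682)
P(in Rainy after 4 days) = 0.2416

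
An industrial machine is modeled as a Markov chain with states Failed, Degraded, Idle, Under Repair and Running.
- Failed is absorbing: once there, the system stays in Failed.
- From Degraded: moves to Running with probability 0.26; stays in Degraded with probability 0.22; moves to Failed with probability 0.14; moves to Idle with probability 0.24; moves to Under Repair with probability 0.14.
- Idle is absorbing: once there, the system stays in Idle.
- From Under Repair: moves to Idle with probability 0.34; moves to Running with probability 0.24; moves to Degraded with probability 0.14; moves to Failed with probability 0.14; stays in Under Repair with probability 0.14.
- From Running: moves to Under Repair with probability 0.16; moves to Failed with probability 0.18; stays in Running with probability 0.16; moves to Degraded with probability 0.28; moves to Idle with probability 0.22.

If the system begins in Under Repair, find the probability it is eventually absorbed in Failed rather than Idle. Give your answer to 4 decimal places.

Let h(s) be the probability of absorption at Failed starting from transient state s. Then h(Failed) = 1 and h(Idle) = 0. By first-step analysis:
h(Degraded) = 0.14·1 + 0.22·h(Degraded) + 0.24·0 + 0.14·h(Under Repair) + 0.26·h(Running)
h(Under Repair) = 0.14·1 + 0.14·h(Degraded) + 0.34·0 + 0.14·h(Under Repair) + 0.24·h(Running)
h(Running) = 0.18·1 + 0.28·h(Degraded) + 0.22·0 + 0.16·h(Under Repair) + 0.16·h(Running)
Solving: h(Degraded) = 0.3742, h(Under Repair) = 0.3362, h(Running) = 0.4030.
Starting from Under Repair, the probability is 0.3362.

0.3362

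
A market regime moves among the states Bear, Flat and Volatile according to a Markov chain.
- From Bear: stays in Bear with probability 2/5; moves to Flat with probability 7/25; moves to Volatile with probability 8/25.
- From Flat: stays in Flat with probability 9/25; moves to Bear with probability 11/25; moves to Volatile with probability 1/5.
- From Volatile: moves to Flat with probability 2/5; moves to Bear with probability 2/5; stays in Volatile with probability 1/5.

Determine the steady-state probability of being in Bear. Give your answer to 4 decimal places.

0.4135

Let the stationary distribution be π with π = πP and π_1 + π_2 + π_3 = 1.
π_1 = 0.4·π_1 + 0.44·π_2 + 0.4·π_3
π_2 = 0.28·π_1 + 0.36·π_2 + 0.4·π_3
Solving with the normalization constraint gives π = (0.4135, 0.3369, 0.2496).
So the stationary probability of Bear is 0.4135.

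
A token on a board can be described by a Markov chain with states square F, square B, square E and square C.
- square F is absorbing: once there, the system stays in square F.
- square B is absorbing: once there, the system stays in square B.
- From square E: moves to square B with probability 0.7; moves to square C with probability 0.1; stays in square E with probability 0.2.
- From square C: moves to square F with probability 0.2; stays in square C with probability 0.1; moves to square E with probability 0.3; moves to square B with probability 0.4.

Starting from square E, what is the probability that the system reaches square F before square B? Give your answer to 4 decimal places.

Let h(s) be the probability of absorption at square F starting from transient state s. Then h(square F) = 1 and h(square B) = 0. By first-step analysis:
h(square E) = 0.7·0 + 0.2·h(square E) + 0.1·h(square C)
h(square C) = 0.2·1 + 0.4·0 + 0.3·h(square E) + 0.1·h(square C)
Solving: h(square E) = 0.0290, h(square C) = 0.2319.
Starting from square E, the probability is 0.0290.

0.0290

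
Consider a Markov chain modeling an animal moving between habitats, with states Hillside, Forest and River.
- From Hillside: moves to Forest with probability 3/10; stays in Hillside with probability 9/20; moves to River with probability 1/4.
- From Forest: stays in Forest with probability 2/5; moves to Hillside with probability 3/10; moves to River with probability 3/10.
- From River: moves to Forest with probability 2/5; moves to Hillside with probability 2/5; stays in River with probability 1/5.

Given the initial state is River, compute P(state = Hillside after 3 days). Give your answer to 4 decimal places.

0.3830

Propagate the distribution vector 3 days from River.
After 0 days: (0.0000, 0.0000, 1.0000)
After 1 day: (0.4000, 0.4000, 0.2000)
After 2 days: (0.3800, 0.3600, 0.2600)
After 3 days: (0.3830, 0.3620, 0.2550)
P(in Hillside after 3 days) = 0.3830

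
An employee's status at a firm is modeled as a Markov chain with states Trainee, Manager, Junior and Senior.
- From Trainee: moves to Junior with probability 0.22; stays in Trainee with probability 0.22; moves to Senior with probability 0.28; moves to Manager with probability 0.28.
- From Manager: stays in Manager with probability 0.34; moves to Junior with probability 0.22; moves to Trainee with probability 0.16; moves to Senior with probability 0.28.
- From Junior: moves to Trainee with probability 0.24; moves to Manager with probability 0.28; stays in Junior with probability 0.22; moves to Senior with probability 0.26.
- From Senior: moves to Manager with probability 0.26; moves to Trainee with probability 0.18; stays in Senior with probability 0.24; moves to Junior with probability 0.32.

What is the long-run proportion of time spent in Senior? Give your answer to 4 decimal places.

Let the stationary distribution be π with π = πP and π_1 + π_2 + π_3 + π_4 = 1.
π_1 = 0.22·π_1 + 0.16·π_2 + 0.24·π_3 + 0.18·π_4
π_2 = 0.28·π_1 + 0.34·π_2 + 0.28·π_3 + 0.26·π_4
π_3 = 0.22·π_1 + 0.22·π_2 + 0.22·π_3 + 0.32·π_4
Solving with the normalization constraint gives π = (0.1968, 0.2922, 0.2464, 0.2645).
So the stationary probability of Senior is 0.2645.

0.2645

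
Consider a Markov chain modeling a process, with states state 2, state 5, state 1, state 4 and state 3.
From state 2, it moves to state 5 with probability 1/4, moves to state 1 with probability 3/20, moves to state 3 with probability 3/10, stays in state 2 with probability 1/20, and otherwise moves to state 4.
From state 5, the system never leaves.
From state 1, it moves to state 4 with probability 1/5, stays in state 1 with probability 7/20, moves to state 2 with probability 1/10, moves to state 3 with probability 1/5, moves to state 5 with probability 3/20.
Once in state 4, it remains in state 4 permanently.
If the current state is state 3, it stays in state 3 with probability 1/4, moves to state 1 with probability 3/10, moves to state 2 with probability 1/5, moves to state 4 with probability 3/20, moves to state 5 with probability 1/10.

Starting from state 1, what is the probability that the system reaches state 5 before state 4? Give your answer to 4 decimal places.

0.4360

Let h(s) be the probability of absorption at state 5 starting from transient state s. Then h(state 5) = 1 and h(state 4) = 0. By first-step analysis:
h(state 2) = 0.05·h(state 2) + 0.25·1 + 0.15·h(state 1) + 0.25·0 + 0.3·h(state 3)
h(state 1) = 0.1·h(state 2) + 0.15·1 + 0.35·h(state 1) + 0.2·0 + 0.2·h(state 3)
h(state 3) = 0.2·h(state 2) + 0.1·1 + 0.3·h(state 1) + 0.15·0 + 0.25·h(state 3)
Solving: h(state 2) = 0.4686, h(state 1) = 0.4360, h(state 3) = 0.4327.
Starting from state 1, the probability is 0.4360.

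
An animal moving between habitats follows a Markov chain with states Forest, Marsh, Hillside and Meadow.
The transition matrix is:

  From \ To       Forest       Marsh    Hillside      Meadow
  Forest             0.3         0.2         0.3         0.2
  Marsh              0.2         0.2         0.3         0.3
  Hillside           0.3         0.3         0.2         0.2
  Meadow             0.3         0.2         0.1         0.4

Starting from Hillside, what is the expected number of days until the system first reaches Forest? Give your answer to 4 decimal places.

3.6327

Let t(s) be the expected number of days to first reach Forest from state s, with t(Forest) = 0. Conditioning on the first day:
t(Marsh) = 1 + 0.2·t(Marsh) + 0.3·t(Hillside) + 0.3·t(Meadow)
t(Hillside) = 1 + 0.3·t(Marsh) + 0.2·t(Hillside) + 0.2·t(Meadow)
t(Meadow) = 1 + 0.2·t(Marsh) + 0.1·t(Hillside) + 0.4·t(Meadow)
Solving: t(Marsh) = 3.9592, t(Hillside) = 3.6327, t(Meadow) = 3.5918.
Expected days from Hillside to Forest: 3.6327.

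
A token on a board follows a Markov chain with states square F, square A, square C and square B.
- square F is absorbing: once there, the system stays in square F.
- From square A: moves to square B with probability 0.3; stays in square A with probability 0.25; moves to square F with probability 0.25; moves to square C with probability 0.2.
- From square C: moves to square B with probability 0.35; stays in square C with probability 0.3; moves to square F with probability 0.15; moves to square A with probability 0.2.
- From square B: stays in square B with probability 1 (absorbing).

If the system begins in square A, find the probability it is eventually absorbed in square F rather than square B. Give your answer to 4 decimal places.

Let h(s) be the probability of absorption at square F starting from transient state s. Then h(square F) = 1 and h(square B) = 0. By first-step analysis:
h(square A) = 0.25·1 + 0.25·h(square A) + 0.2·h(square C) + 0.3·0
h(square C) = 0.15·1 + 0.2·h(square A) + 0.3·h(square C) + 0.35·0
Solving: h(square A) = 0.4227, h(square C) = 0.3351.
Starting from square A, the probability is 0.4227.

0.4227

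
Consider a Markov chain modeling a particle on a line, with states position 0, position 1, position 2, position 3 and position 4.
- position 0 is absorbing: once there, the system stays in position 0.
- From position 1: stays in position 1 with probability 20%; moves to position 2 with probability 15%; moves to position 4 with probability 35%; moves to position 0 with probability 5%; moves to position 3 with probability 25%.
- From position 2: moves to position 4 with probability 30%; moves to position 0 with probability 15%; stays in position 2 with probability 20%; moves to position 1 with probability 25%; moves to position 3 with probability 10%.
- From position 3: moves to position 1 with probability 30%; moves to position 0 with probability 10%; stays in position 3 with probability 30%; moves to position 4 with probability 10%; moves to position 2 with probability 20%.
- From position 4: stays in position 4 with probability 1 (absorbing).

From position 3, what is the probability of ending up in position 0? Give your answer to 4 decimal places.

0.3209

Let h(s) be the probability of absorption at position 0 starting from transient state s. Then h(position 0) = 1 and h(position 4) = 0. By first-step analysis:
h(position 1) = 0.05·1 + 0.2·h(position 1) + 0.15·h(position 2) + 0.25·h(position 3) + 0.35·0
h(position 2) = 0.15·1 + 0.25·h(position 1) + 0.2·h(position 2) + 0.1·h(position 3) + 0.3·0
h(position 3) = 0.1·1 + 0.3·h(position 1) + 0.2·h(position 2) + 0.3·h(position 3) + 0.1·0
Solving: h(position 1) = 0.2183, h(position 2) = 0.2958, h(position 3) = 0.3209.
Starting from position 3, the probability is 0.3209.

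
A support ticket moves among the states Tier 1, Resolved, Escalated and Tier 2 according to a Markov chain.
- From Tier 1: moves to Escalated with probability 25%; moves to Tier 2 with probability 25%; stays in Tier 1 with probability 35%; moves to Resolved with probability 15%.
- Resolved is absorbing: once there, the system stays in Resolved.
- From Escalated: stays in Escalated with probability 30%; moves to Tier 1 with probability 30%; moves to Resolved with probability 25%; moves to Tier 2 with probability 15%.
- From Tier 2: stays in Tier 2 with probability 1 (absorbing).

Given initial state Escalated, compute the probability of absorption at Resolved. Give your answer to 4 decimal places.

0.5461

Let h(s) be the probability of absorption at Resolved starting from transient state s. Then h(Resolved) = 1 and h(Tier 2) = 0. By first-step analysis:
h(Tier 1) = 0.35·h(Tier 1) + 0.15·1 + 0.25·h(Escalated) + 0.25·0
h(Escalated) = 0.3·h(Tier 1) + 0.25·1 + 0.3·h(Escalated) + 0.15·0
Solving: h(Tier 1) = 0.4408, h(Escalated) = 0.5461.
Starting from Escalated, the probability is 0.5461.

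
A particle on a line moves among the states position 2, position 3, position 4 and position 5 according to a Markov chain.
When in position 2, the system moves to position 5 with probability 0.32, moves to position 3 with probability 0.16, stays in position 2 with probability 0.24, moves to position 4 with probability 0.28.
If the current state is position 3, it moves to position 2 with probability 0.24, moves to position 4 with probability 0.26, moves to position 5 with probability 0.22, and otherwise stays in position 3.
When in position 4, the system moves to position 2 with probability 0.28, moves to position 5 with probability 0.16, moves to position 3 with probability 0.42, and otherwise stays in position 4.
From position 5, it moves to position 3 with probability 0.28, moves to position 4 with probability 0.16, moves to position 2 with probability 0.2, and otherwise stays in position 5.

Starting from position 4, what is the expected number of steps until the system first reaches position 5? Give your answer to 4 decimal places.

Let t(s) be the expected number of steps to first reach position 5 from state s, with t(position 5) = 0. Conditioning on the first step:
t(position 2) = 1 + 0.24·t(position 2) + 0.16·t(position 3) + 0.28·t(position 4)
t(position 3) = 1 + 0.24·t(position 2) + 0.28·t(position 3) + 0.26·t(position 4)
t(position 4) = 1 + 0.28·t(position 2) + 0.42·t(position 3) + 0.14·t(position 4)
Solving: t(position 2) = 3.9047, t(position 3) = 4.3337, t(position 4) = 4.5505.
Expected steps from position 4 to position 5: 4.5505.

4.5505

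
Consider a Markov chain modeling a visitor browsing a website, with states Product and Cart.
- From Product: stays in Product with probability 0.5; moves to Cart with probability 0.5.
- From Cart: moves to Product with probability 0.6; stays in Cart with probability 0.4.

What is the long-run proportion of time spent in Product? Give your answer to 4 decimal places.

Let the stationary distribution be π with π = πP and π_1 + π_2 = 1.
π_1 = 0.5·π_1 + 0.6·π_2
Solving with the normalization constraint gives π = (0.5455, 0.4545).
So the stationary probability of Product is 0.5455.

0.5455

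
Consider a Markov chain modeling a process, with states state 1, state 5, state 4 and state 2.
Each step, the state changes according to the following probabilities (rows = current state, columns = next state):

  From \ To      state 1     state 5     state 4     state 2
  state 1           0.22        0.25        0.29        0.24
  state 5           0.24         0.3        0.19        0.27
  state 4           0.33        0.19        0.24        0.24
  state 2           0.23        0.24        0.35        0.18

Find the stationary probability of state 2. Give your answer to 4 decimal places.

0.2333

Let the stationary distribution be π with π = πP and π_1 + π_2 + π_3 + π_4 = 1.
π_1 = 0.22·π_1 + 0.24·π_2 + 0.33·π_3 + 0.23·π_4
π_2 = 0.25·π_1 + 0.3·π_2 + 0.19·π_3 + 0.24·π_4
π_3 = 0.29·π_1 + 0.19·π_2 + 0.24·π_3 + 0.35·π_4
Solving with the normalization constraint gives π = (0.2565, 0.2439, 0.2663, 0.2333).
So the stationary probability of state 2 is 0.2333.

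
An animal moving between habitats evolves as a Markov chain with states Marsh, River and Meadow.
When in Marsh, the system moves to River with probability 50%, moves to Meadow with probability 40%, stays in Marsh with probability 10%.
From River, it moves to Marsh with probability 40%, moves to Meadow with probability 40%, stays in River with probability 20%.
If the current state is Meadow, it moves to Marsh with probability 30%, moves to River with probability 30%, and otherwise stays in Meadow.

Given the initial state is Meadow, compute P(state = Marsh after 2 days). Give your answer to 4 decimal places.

0.2700

Sum over the intermediate state after 1 day:
P = P(Meadow→Marsh)·P(Marsh→Marsh) + P(Meadow→River)·P(River→Marsh) + P(Meadow→Meadow)·P(Meadow→Marsh)
  = 0.3×0.1 + 0.3×0.4 + 0.4×0.3
  = 0.0300 + 0.1200 + 0.1200 = 0.2700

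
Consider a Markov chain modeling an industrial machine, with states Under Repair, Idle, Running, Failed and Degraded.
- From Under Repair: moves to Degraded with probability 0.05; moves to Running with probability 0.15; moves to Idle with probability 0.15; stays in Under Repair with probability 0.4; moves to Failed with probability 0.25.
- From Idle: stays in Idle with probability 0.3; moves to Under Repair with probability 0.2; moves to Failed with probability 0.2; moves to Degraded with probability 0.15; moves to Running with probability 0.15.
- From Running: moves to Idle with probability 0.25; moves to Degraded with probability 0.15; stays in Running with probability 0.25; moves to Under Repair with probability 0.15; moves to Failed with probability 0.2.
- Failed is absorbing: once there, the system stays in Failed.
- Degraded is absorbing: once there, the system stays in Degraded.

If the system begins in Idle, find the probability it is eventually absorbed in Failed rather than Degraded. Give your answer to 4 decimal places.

Let h(s) be the probability of absorption at Failed starting from transient state s. Then h(Failed) = 1 and h(Degraded) = 0. By first-step analysis:
h(Under Repair) = 0.4·h(Under Repair) + 0.15·h(Idle) + 0.15·h(Running) + 0.25·1 + 0.05·0
h(Idle) = 0.2·h(Under Repair) + 0.3·h(Idle) + 0.15·h(Running) + 0.2·1 + 0.15·0
h(Running) = 0.15·h(Under Repair) + 0.25·h(Idle) + 0.25·h(Running) + 0.2·1 + 0.15·0
Solving: h(Under Repair) = 0.7288, h(Idle) = 0.6271, h(Running) = 0.6215.
Starting from Idle, the probability is 0.6271.

0.6271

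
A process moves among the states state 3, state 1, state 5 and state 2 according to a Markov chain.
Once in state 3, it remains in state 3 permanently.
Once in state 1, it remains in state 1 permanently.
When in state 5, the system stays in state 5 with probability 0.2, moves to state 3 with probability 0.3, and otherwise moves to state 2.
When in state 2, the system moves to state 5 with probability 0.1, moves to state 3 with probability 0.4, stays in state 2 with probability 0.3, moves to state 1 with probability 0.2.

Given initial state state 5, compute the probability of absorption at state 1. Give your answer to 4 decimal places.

Let h(s) be the probability of absorption at state 1 starting from transient state s. Then h(state 1) = 1 and h(state 3) = 0. By first-step analysis:
h(state 5) = 0.3·0 + 0.2·h(state 5) + 0.5·h(state 2)
h(state 2) = 0.4·0 + 0.2·1 + 0.1·h(state 5) + 0.3·h(state 2)
Solving: h(state 5) = 0.1961, h(state 2) = 0.3137.
Starting from state 5, the probability is 0.1961.

0.1961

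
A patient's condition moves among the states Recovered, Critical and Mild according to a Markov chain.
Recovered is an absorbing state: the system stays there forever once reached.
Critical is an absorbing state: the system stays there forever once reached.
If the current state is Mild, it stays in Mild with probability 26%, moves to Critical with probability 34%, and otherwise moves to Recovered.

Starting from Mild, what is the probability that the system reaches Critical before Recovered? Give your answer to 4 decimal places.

0.4595

Let h(s) be the probability of absorption at Critical starting from transient state s. Then h(Critical) = 1 and h(Recovered) = 0. By first-step analysis:
h(Mild) = 0.4·0 + 0.34·1 + 0.26·h(Mild)
Solving: h(Mild) = 0.4595.
Starting from Mild, the probability is 0.4595.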